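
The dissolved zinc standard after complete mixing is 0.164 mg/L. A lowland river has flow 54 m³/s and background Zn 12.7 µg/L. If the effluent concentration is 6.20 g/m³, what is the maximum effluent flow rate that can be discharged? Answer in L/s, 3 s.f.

1350 L/s

12.7 µg/L = 0.0127 mg/L.
Mass balance at complete mixing: C_std·(Q_w + Q_r) = Q_w·C_e + Q_r·C_b.
Rearranging, Q_w = Q_r·(C_std − C_b)/(C_e − C_std) = 54·(0.164 − 0.0127) / (6.2 − 0.164) = 1.354 m³/s.
= 1354 L/s.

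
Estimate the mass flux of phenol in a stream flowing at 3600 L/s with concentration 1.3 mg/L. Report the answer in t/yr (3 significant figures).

148 t/yr

3600 L/s = 3.6 m³/s.
Mass flux = Q·C = 3.6 m³/s × 1.3 g/m³ = 4.68 g/s.
= 4.68 g/s × 31.56 = 147.7 t/yr.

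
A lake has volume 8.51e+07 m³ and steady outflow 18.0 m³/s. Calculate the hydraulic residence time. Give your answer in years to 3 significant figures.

0.150 yr

Q = 18.0 m³/s × 3.156e+07 s/yr = 5.68e+08 m³/yr.
Hydraulic residence time τ = V/Q = 8.51e+07/5.68e+08 = 0.1498 yr.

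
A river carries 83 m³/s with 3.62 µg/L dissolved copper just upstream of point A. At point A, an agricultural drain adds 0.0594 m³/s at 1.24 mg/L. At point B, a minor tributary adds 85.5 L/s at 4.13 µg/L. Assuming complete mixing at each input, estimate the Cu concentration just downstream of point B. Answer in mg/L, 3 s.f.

3.62 µg/L = 0.00362 mg/L.
After input A: C = (83·0.00362 + 0.0594·1.24) / 83.06 = 0.004504 mg/L.
85.5 L/s = 0.0855 m³/s.
4.13 µg/L = 0.00413 mg/L.
After input B: C = (83.06·0.004504 + 0.0855·0.00413) / 83.14 = 0.004504 mg/L.

0.00450 mg/L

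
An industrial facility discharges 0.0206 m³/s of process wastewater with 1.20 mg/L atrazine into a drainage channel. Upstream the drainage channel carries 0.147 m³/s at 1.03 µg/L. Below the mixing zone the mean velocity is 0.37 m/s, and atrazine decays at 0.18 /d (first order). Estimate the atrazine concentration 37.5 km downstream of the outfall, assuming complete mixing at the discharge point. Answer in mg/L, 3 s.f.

1.03 µg/L = 0.00103 mg/L.
After complete mixing, C₀ = (0.0206·1.2 + 0.147·0.00103) / 0.1676 = 0.1484 mg/L.
Travel time t = 3.75e+04 m / 0.37 m/s = 1.014e+05 s = 1.173 d.
C = 0.1484·exp(−0.18·1.173) = 0.1484·0.8097 = 0.1202 mg/L.

0.120 mg/L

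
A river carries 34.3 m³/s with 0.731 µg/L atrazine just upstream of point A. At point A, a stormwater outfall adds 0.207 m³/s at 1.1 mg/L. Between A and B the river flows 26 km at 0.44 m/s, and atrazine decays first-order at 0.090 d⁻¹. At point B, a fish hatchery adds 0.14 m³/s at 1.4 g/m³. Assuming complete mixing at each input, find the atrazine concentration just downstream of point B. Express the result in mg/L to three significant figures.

0.731 µg/L = 0.000731 mg/L.
After input A: C = (34.3·0.000731 + 0.207·1.1) / 34.51 = 0.007325 mg/L.
Over the 26 km reach to input B (t = 5.909e+04 s = 0.6839 d), decay gives C = 0.007325·exp(−0.090·0.6839) = 0.006888 mg/L.
After input B: C = (34.51·0.006888 + 0.14·1.4) / 34.65 = 0.01252 mg/L.

0.0125 mg/L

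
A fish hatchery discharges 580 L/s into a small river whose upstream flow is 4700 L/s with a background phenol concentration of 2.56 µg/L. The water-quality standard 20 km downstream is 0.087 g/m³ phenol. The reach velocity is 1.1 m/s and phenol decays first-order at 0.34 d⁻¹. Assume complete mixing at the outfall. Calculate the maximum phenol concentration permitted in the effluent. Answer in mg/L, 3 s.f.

0.830 mg/L

580 L/s = 0.58 m³/s.
4700 L/s = 4.7 m³/s.
2.56 µg/L = 0.00256 mg/L.
Travel time to the compliance point: t = 2e+04/1.1 = 1.818e+04 s = 0.2104 d; decay factor exp(−0.34·0.2104) = 0.931.
So the concentration just after mixing may be at most 0.087/0.931 = 0.09345 mg/L.
Mass balance: 0.09345·5.28 = 0.58·Cₑ + 4.7·0.00256.
Cₑ = (0.4934 − 0.01203) / 0.58 = 0.83 mg/L.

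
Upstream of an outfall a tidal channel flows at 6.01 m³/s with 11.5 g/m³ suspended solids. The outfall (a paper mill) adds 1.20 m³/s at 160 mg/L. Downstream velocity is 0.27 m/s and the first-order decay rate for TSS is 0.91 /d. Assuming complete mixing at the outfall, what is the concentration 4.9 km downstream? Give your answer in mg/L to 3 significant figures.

After complete mixing, C₀ = (1.2·160 + 6.01·11.5) / 7.21 = 36.22 mg/L.
Travel time t = 4900 m / 0.27 m/s = 1.815e+04 s = 0.21 d.
C = 36.22·exp(−0.91·0.21) = 36.22·0.826 = 29.91 mg/L.

29.9 mg/L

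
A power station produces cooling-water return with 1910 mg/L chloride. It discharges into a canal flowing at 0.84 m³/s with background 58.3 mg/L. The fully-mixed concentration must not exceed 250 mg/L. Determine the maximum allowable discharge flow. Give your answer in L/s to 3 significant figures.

97.0 L/s

Mass balance at complete mixing: C_std·(Q_w + Q_r) = Q_w·C_e + Q_r·C_b.
Rearranging, Q_w = Q_r·(C_std − C_b)/(C_e − C_std) = 0.84·(250 − 58.3) / (1910 − 250) = 0.097 m³/s.
= 97 L/s.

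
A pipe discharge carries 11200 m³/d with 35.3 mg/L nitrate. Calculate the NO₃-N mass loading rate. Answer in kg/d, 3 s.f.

11200 m³/d = 0.1296 m³/s.
Mass flux = Q·C = 0.1296 m³/s × 35.3 g/m³ = 4.576 g/s.
= 4.576 g/s × 86.4 = 395.4 kg/d.

395 kg/d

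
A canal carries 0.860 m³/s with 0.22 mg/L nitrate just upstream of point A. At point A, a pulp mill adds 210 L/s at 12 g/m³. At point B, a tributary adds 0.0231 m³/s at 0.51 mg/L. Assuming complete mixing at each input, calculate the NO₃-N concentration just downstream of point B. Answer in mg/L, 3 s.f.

2.49 mg/L

210 L/s = 0.21 m³/s.
After input A: C = (0.86·0.22 + 0.21·12) / 1.07 = 2.532 mg/L.
After input B: C = (1.07·2.532 + 0.0231·0.51) / 1.093 = 2.489 mg/L.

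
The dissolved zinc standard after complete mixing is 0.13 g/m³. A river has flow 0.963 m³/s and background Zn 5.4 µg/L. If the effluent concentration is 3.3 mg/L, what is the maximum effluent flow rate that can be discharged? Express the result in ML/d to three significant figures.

3.27 ML/d

5.4 µg/L = 0.0054 mg/L.
Mass balance at complete mixing: C_std·(Q_w + Q_r) = Q_w·C_e + Q_r·C_b.
Rearranging, Q_w = Q_r·(C_std − C_b)/(C_e − C_std) = 0.963·(0.13 − 0.0054) / (3.3 − 0.13) = 0.03785 m³/s.
= 3.27 ML/d.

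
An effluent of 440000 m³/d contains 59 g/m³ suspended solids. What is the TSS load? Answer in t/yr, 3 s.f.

9480 t/yr

440000 m³/d = 5.093 m³/s.
Mass flux = Q·C = 5.093 m³/s × 59 g/m³ = 300.5 g/s.
= 300.5 g/s × 31.56 = 9482 t/yr.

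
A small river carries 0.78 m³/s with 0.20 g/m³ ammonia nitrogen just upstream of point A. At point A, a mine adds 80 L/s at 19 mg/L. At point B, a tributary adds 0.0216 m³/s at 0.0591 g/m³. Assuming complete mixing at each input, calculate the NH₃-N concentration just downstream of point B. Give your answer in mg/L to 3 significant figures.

80 L/s = 0.08 m³/s.
After input A: C = (0.78·0.2 + 0.08·19) / 0.86 = 1.949 mg/L.
After input B: C = (0.86·1.949 + 0.0216·0.0591) / 0.8816 = 1.903 mg/L.

1.90 mg/L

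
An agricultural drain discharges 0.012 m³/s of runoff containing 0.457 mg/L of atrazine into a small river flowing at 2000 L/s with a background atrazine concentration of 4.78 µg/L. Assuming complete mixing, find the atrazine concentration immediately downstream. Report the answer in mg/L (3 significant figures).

2000 L/s = 2 m³/s.
4.78 µg/L = 0.00478 mg/L.
By mass balance at complete mixing, C = (0.012·0.457 + 2·0.00478) / (0.012 + 2) = 0.01504/2.012 = 0.007477 mg/L.

0.00748 mg/L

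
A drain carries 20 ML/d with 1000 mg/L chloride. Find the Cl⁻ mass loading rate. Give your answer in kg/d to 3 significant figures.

20 ML/d = 0.2315 m³/s.
Mass flux = Q·C = 0.2315 m³/s × 1000 g/m³ = 231.5 g/s.
= 231.5 g/s × 86.4 = 2e+04 kg/d.

20000 kg/d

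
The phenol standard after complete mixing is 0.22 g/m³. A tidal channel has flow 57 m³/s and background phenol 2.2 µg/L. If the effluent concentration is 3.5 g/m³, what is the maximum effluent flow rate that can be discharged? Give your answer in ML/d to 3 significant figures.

2.2 µg/L = 0.0022 mg/L.
Mass balance at complete mixing: C_std·(Q_w + Q_r) = Q_w·C_e + Q_r·C_b.
Rearranging, Q_w = Q_r·(C_std − C_b)/(C_e − C_std) = 57·(0.22 − 0.0022) / (3.5 − 0.22) = 3.785 m³/s.
= 327 ML/d.

327 ML/d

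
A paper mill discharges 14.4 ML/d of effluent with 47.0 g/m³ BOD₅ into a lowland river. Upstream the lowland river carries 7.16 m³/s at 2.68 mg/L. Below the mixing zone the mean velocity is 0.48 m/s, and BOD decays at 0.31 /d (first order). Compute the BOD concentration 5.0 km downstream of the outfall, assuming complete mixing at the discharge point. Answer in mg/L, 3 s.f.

3.55 mg/L

14.4 ML/d = 0.1667 m³/s.
After complete mixing, C₀ = (0.1667·47 + 7.16·2.68) / 7.327 = 3.688 mg/L.
Travel time t = 5000 m / 0.48 m/s = 1.042e+04 s = 0.1206 d.
C = 3.688·exp(−0.31·0.1206) = 3.688·0.9633 = 3.553 mg/L.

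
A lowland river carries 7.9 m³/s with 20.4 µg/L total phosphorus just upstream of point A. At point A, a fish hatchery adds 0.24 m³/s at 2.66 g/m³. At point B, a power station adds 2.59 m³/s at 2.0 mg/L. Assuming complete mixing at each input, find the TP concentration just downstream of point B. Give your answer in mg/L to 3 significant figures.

0.557 mg/L

20.4 µg/L = 0.0204 mg/L.
After input A: C = (7.9·0.0204 + 0.24·2.66) / 8.14 = 0.09823 mg/L.
After input B: C = (8.14·0.09823 + 2.59·2) / 10.73 = 0.5573 mg/L.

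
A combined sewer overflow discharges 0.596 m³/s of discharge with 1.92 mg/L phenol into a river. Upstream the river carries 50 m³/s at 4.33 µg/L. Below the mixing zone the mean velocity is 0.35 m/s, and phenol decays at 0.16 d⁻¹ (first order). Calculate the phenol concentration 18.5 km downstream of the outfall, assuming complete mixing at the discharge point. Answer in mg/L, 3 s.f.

0.0244 mg/L

4.33 µg/L = 0.00433 mg/L.
After complete mixing, C₀ = (0.596·1.92 + 50·0.00433) / 50.6 = 0.0269 mg/L.
Travel time t = 1.85e+04 m / 0.35 m/s = 5.286e+04 s = 0.6118 d.
C = 0.0269·exp(−0.16·0.6118) = 0.0269·0.9068 = 0.02439 mg/L.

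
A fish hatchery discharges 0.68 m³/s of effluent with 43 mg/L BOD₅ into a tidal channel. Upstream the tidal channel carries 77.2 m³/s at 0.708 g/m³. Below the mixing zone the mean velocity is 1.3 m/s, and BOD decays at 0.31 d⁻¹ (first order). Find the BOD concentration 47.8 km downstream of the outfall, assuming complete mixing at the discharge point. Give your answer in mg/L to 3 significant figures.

After complete mixing, C₀ = (0.68·43 + 77.2·0.708) / 77.88 = 1.077 mg/L.
Travel time t = 4.78e+04 m / 1.3 m/s = 3.677e+04 s = 0.4256 d.
C = 1.077·exp(−0.31·0.4256) = 1.077·0.8764 = 0.9441 mg/L.

0.944 mg/L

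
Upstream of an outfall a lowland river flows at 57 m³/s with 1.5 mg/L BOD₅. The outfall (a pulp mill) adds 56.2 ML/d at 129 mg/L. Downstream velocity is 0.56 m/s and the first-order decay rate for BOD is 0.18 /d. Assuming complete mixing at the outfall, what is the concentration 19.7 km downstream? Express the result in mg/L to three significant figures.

56.2 ML/d = 0.6505 m³/s.
After complete mixing, C₀ = (0.6505·129 + 57·1.5) / 57.65 = 2.939 mg/L.
Travel time t = 1.97e+04 m / 0.56 m/s = 3.518e+04 s = 0.4072 d.
C = 2.939·exp(−0.18·0.4072) = 2.939·0.9293 = 2.731 mg/L.

2.73 mg/L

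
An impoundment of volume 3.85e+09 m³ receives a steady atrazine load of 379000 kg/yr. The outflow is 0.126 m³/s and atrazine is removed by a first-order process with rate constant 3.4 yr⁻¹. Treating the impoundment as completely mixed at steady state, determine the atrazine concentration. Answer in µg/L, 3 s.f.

Outflow Q = 0.126 m³/s × 3.156e+07 s/yr = 3.976e+06 m³/yr.
Steady-state CSTR mass balance: W = Q·C + k·V·C, so C = W/(Q + kV).
Q + kV = 3.976e+06 + 3.4·3.85e+09 = 1.309e+10 m³/yr.
C = 379000/1.309e+10 = 2.894e-05 kg/m³ = 0.02894 mg/L = 28.94 µg/L.

28.9 µg/L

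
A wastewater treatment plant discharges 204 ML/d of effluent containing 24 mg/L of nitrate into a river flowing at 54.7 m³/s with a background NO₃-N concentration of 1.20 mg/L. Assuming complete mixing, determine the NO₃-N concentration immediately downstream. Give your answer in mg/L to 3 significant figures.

2.14 mg/L

204 ML/d = 2.361 m³/s.
By mass balance at complete mixing, C = (2.361·24 + 54.7·1.2) / (2.361 + 54.7) = 122.3/57.06 = 2.143 mg/L.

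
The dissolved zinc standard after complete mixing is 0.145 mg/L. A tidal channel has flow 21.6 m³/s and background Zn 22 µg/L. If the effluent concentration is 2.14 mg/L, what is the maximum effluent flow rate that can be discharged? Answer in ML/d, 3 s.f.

115 ML/d

22 µg/L = 0.022 mg/L.
Mass balance at complete mixing: C_std·(Q_w + Q_r) = Q_w·C_e + Q_r·C_b.
Rearranging, Q_w = Q_r·(C_std − C_b)/(C_e − C_std) = 21.6·(0.145 − 0.022) / (2.14 − 0.145) = 1.332 m³/s.
= 115.1 ML/d.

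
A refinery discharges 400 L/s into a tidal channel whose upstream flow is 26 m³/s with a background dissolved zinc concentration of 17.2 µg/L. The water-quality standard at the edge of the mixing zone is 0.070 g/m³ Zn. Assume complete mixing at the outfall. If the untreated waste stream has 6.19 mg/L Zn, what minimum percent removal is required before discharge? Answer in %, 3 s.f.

43.4 %

400 L/s = 0.4 m³/s.
17.2 µg/L = 0.0172 mg/L.
Mass balance: 0.07·26.4 = 0.4·Cₑ + 26·0.0172.
Cₑ = (1.848 − 0.4472) / 0.4 = 3.502 mg/L.
Required removal = 1 − 3.502/6.19 = 43.42 %.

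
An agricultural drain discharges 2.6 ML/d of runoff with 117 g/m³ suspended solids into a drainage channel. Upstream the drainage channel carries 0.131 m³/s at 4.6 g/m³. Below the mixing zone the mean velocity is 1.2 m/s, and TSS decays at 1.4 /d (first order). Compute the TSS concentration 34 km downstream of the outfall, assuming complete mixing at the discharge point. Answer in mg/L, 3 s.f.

16.2 mg/L

2.6 ML/d = 0.03009 m³/s.
After complete mixing, C₀ = (0.03009·117 + 0.131·4.6) / 0.1611 = 25.6 mg/L.
Travel time t = 3.4e+04 m / 1.2 m/s = 2.833e+04 s = 0.3279 d.
C = 25.6·exp(−1.4·0.3279) = 25.6·0.6318 = 16.17 mg/L.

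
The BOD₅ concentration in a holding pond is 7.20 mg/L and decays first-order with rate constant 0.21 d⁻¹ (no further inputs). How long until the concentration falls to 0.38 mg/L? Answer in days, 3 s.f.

t = ln(C₀/C)/k = ln(7.20/0.38)/0.21 = 2.942/0.21 = 14.01 d.

14.0 d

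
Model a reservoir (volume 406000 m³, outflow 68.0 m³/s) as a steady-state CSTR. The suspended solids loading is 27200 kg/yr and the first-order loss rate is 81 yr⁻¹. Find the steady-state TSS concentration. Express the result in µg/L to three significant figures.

12.5 µg/L

Outflow Q = 68.0 m³/s × 3.156e+07 s/yr = 2.146e+09 m³/yr.
Steady-state CSTR mass balance: W = Q·C + k·V·C, so C = W/(Q + kV).
Q + kV = 2.146e+09 + 81·406000 = 2.179e+09 m³/yr.
C = 27200/2.179e+09 = 1.248e-05 kg/m³ = 0.01248 mg/L = 12.48 µg/L.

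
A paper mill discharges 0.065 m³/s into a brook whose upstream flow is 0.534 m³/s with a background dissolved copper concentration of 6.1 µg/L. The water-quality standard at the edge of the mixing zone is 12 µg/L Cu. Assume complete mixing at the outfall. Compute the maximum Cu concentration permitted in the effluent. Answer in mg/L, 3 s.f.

6.1 µg/L = 0.0061 mg/L.
12 µg/L = 0.012 mg/L.
Mass balance: 0.012·0.599 = 0.065·Cₑ + 0.534·0.0061.
Cₑ = (0.007188 − 0.003257) / 0.065 = 0.06047 mg/L.

0.0605 mg/L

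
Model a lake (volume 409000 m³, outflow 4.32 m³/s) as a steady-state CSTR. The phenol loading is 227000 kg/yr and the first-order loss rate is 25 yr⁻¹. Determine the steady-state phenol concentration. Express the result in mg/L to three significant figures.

1.55 mg/L

Outflow Q = 4.32 m³/s × 3.156e+07 s/yr = 1.363e+08 m³/yr.
Steady-state CSTR mass balance: W = Q·C + k·V·C, so C = W/(Q + kV).
Q + kV = 1.363e+08 + 25·409000 = 1.466e+08 m³/yr.
C = 227000/1.466e+08 = 0.001549 kg/m³ = 1.549 mg/L.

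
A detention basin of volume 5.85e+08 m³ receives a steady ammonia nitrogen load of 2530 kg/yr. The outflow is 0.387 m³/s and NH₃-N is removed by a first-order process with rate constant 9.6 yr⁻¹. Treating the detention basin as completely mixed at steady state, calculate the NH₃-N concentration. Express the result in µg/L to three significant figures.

0.450 µg/L

Outflow Q = 0.387 m³/s × 3.156e+07 s/yr = 1.221e+07 m³/yr.
Steady-state CSTR mass balance: W = Q·C + k·V·C, so C = W/(Q + kV).
Q + kV = 1.221e+07 + 9.6·5.85e+08 = 5.628e+09 m³/yr.
C = 2530/5.628e+09 = 4.495e-07 kg/m³ = 0.0004495 mg/L = 0.4495 µg/L.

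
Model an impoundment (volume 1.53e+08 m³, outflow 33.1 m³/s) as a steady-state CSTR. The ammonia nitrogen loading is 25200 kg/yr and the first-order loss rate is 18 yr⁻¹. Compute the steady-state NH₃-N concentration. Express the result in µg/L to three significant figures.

6.63 µg/L

Outflow Q = 33.1 m³/s × 3.156e+07 s/yr = 1.045e+09 m³/yr.
Steady-state CSTR mass balance: W = Q·C + k·V·C, so C = W/(Q + kV).
Q + kV = 1.045e+09 + 18·1.53e+08 = 3.799e+09 m³/yr.
C = 25200/3.799e+09 = 6.634e-06 kg/m³ = 0.006634 mg/L = 6.634 µg/L.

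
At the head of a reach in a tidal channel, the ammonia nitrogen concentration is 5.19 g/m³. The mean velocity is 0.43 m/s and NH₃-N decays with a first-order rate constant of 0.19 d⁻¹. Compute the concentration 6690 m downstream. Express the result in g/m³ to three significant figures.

5.02 g/m³

Travel time t = 6690 m / 0.43 m/s = 6690/0.43 = 1.556e+04 s = 0.1801 d.
First-order decay: C = 5.19·exp(−0.19·0.1801) = 5.19·0.9664 = 5.015 g/m³.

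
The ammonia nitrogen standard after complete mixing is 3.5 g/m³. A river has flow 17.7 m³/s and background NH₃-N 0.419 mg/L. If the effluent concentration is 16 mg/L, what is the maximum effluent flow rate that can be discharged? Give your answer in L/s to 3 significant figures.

4360 L/s

Mass balance at complete mixing: C_std·(Q_w + Q_r) = Q_w·C_e + Q_r·C_b.
Rearranging, Q_w = Q_r·(C_std − C_b)/(C_e − C_std) = 17.7·(3.5 − 0.419) / (16 − 3.5) = 4.363 m³/s.
= 4363 L/s.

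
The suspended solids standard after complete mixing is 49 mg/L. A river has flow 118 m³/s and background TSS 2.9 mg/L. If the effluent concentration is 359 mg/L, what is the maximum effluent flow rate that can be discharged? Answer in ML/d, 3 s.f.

1520 ML/d

Mass balance at complete mixing: C_std·(Q_w + Q_r) = Q_w·C_e + Q_r·C_b.
Rearranging, Q_w = Q_r·(C_std − C_b)/(C_e − C_std) = 118·(49 − 2.9) / (359 − 49) = 17.55 m³/s.
= 1516 ML/d.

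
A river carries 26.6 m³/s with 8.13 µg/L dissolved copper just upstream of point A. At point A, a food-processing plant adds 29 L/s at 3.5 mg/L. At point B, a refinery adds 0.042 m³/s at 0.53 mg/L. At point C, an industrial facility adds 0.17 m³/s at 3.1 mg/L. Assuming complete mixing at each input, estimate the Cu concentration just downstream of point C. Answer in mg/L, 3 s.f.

0.0323 mg/L

8.13 µg/L = 0.00813 mg/L.
29 L/s = 0.029 m³/s.
After input A: C = (26.6·0.00813 + 0.029·3.5) / 26.63 = 0.01193 mg/L.
After input B: C = (26.63·0.01193 + 0.042·0.53) / 26.67 = 0.01275 mg/L.
After input C: C = (26.67·0.01275 + 0.17·3.1) / 26.84 = 0.0323 mg/L.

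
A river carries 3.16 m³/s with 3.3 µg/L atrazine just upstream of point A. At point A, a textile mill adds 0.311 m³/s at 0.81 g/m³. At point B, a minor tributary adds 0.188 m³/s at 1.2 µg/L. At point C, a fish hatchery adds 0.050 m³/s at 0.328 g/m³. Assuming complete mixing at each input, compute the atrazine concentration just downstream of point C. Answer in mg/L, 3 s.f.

0.0752 mg/L

3.3 µg/L = 0.0033 mg/L.
After input A: C = (3.16·0.0033 + 0.311·0.81) / 3.471 = 0.07558 mg/L.
1.2 µg/L = 0.0012 mg/L.
After input B: C = (3.471·0.07558 + 0.188·0.0012) / 3.659 = 0.07176 mg/L.
After input C: C = (3.659·0.07176 + 0.05·0.328) / 3.709 = 0.07521 mg/L.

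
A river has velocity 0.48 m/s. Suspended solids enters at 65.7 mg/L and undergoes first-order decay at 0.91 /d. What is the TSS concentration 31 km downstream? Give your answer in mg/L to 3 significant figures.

33.3 mg/L

Travel time t = 31 km / 0.48 m/s = 3.1e+04/0.48 = 6.458e+04 s = 0.7475 d.
First-order decay: C = 65.7·exp(−0.91·0.7475) = 65.7·0.5065 = 33.28 mg/L.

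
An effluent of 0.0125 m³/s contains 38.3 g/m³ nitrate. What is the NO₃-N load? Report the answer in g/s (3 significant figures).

0.479 g/s

Mass flux = Q·C = 0.0125 m³/s × 38.3 g/m³ = 0.4788 g/s.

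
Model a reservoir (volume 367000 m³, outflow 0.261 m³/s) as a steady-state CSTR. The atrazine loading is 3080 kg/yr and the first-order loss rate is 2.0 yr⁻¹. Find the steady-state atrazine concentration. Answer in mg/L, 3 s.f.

0.343 mg/L

Outflow Q = 0.261 m³/s × 3.156e+07 s/yr = 8.237e+06 m³/yr.
Steady-state CSTR mass balance: W = Q·C + k·V·C, so C = W/(Q + kV).
Q + kV = 8.237e+06 + 2.0·367000 = 8.971e+06 m³/yr.
C = 3080/8.971e+06 = 0.0003433 kg/m³ = 0.3433 mg/L.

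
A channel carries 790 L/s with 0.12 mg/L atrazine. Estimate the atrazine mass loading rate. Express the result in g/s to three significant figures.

0.0948 g/s

790 L/s = 0.79 m³/s.
Mass flux = Q·C = 0.79 m³/s × 0.12 g/m³ = 0.0948 g/s.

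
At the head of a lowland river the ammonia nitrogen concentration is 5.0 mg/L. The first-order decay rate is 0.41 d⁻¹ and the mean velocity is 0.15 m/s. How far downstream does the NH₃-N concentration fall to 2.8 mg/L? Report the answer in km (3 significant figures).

18.3 km

From C = C₀·e^(−kt), t = ln(C₀/C)/k = ln(5.0/2.8)/0.41 = 0.5798/0.41 = 1.414 d.
Distance = v·t = 0.15 m/s × 1.222e+05 s = 1.833e+04 m = 18.33 km.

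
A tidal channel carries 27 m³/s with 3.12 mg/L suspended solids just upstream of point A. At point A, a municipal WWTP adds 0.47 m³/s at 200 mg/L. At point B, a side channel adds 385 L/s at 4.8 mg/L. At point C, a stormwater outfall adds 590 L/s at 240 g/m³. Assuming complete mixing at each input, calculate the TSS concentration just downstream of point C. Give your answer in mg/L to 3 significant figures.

After input A: C = (27·3.12 + 0.47·200) / 27.47 = 6.489 mg/L.
385 L/s = 0.385 m³/s.
After input B: C = (27.47·6.489 + 0.385·4.8) / 27.86 = 6.465 mg/L.
590 L/s = 0.59 m³/s.
After input C: C = (27.86·6.465 + 0.59·240) / 28.45 = 11.31 mg/L.

11.3 mg/L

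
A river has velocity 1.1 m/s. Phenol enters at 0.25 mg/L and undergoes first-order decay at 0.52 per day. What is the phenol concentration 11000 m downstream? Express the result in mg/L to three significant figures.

0.235 mg/L

Travel time t = 11000 m / 1.1 m/s = 1.1e+04/1.1 = 1e+04 s = 0.1157 d.
First-order decay: C = 0.25·exp(−0.52·0.1157) = 0.25·0.9416 = 0.2354 mg/L.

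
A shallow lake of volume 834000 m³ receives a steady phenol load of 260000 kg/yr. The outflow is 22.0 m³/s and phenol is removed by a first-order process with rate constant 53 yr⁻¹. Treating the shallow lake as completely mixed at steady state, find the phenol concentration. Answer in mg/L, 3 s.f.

0.352 mg/L

Outflow Q = 22.0 m³/s × 3.156e+07 s/yr = 6.943e+08 m³/yr.
Steady-state CSTR mass balance: W = Q·C + k·V·C, so C = W/(Q + kV).
Q + kV = 6.943e+08 + 53·834000 = 7.385e+08 m³/yr.
C = 260000/7.385e+08 = 0.0003521 kg/m³ = 0.3521 mg/L.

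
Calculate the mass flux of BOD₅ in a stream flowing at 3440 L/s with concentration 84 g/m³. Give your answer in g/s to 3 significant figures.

289 g/s

3440 L/s = 3.44 m³/s.
Mass flux = Q·C = 3.44 m³/s × 84 g/m³ = 289 g/s.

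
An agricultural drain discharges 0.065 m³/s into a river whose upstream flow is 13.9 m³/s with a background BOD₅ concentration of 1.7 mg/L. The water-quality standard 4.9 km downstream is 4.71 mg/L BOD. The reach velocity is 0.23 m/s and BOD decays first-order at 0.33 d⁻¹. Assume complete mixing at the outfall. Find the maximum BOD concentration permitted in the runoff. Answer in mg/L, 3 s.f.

734 mg/L

Travel time to the compliance point: t = 4900/0.23 = 2.13e+04 s = 0.2466 d; decay factor exp(−0.33·0.2466) = 0.9219.
So the concentration just after mixing may be at most 4.71/0.9219 = 5.109 mg/L.
Mass balance: 5.109·13.96 = 0.065·Cₑ + 13.9·1.7.
Cₑ = (71.35 − 23.63) / 0.065 = 734.2 mg/L.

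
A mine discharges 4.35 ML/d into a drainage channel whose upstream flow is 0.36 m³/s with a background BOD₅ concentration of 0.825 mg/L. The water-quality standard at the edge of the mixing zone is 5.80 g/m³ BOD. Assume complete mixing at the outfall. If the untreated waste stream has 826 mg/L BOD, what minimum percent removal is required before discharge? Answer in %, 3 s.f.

95.0 %

4.35 ML/d = 0.05035 m³/s.
Mass balance: 5.8·0.4103 = 0.05035·Cₑ + 0.36·0.825.
Cₑ = (2.38 − 0.297) / 0.05035 = 41.37 mg/L.
Required removal = 1 − 41.37/826 = 94.99 %.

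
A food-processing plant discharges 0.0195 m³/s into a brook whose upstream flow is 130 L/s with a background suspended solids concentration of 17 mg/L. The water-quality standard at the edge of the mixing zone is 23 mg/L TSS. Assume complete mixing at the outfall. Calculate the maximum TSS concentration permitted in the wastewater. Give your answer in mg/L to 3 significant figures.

130 L/s = 0.13 m³/s.
Mass balance: 23·0.1495 = 0.0195·Cₑ + 0.13·17.
Cₑ = (3.438 − 2.21) / 0.0195 = 63 mg/L.

63.0 mg/L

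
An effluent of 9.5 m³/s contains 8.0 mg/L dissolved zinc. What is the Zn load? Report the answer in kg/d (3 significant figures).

Mass flux = Q·C = 9.5 m³/s × 8 g/m³ = 76 g/s.
= 76 g/s × 86.4 = 6566 kg/d.

6570 kg/d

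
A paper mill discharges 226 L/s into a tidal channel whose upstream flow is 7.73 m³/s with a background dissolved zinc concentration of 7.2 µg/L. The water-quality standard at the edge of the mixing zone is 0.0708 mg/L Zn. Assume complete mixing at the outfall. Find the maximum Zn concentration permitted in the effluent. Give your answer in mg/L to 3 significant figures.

2.25 mg/L

226 L/s = 0.226 m³/s.
7.2 µg/L = 0.0072 mg/L.
Mass balance: 0.0708·7.956 = 0.226·Cₑ + 7.73·0.0072.
Cₑ = (0.5633 − 0.05566) / 0.226 = 2.246 mg/L.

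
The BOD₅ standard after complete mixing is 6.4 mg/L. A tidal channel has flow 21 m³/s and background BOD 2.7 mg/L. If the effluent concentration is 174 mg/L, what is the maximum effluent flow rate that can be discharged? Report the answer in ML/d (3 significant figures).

Mass balance at complete mixing: C_std·(Q_w + Q_r) = Q_w·C_e + Q_r·C_b.
Rearranging, Q_w = Q_r·(C_std − C_b)/(C_e − C_std) = 21·(6.4 − 2.7) / (174 − 6.4) = 0.4636 m³/s.
= 40.06 ML/d.

40.1 ML/d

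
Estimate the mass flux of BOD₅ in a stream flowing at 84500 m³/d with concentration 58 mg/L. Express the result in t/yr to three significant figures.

84500 m³/d = 0.978 m³/s.
Mass flux = Q·C = 0.978 m³/s × 58 g/m³ = 56.72 g/s.
= 56.72 g/s × 31.56 = 1790 t/yr.

1790 t/yr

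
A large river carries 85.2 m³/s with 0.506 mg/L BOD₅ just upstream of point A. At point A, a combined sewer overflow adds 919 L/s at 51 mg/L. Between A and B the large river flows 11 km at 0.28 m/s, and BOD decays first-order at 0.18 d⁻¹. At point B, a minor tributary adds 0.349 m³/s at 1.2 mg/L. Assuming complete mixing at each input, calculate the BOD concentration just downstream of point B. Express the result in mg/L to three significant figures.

0.964 mg/L

919 L/s = 0.919 m³/s.
After input A: C = (85.2·0.506 + 0.919·51) / 86.12 = 1.045 mg/L.
Over the 11 km reach to input B (t = 3.929e+04 s = 0.4547 d), decay gives C = 1.045·exp(−0.18·0.4547) = 0.9627 mg/L.
After input B: C = (86.12·0.9627 + 0.349·1.2) / 86.47 = 0.9637 mg/L.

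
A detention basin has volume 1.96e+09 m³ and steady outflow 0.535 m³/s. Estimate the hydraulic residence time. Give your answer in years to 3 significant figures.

116 yr

Q = 0.535 m³/s × 3.156e+07 s/yr = 1.688e+07 m³/yr.
Hydraulic residence time τ = V/Q = 1.96e+09/1.688e+07 = 116.1 yr.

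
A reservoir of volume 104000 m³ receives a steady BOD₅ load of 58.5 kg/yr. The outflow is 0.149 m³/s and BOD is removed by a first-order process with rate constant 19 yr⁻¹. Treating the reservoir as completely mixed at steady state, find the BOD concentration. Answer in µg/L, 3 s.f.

Outflow Q = 0.149 m³/s × 3.156e+07 s/yr = 4.702e+06 m³/yr.
Steady-state CSTR mass balance: W = Q·C + k·V·C, so C = W/(Q + kV).
Q + kV = 4.702e+06 + 19·104000 = 6.678e+06 m³/yr.
C = 58.5/6.678e+06 = 8.76e-06 kg/m³ = 0.00876 mg/L = 8.76 µg/L.

8.76 µg/L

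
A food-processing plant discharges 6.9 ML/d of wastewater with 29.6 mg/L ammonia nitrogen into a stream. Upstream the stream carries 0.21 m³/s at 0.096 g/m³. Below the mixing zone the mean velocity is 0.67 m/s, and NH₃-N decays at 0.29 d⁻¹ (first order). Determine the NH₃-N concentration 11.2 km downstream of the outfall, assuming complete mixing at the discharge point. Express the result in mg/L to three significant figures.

7.78 mg/L

6.9 ML/d = 0.07986 m³/s.
After complete mixing, C₀ = (0.07986·29.6 + 0.21·0.096) / 0.2899 = 8.225 mg/L.
Travel time t = 1.12e+04 m / 0.67 m/s = 1.672e+04 s = 0.1935 d.
C = 8.225·exp(−0.29·0.1935) = 8.225·0.9454 = 7.776 mg/L.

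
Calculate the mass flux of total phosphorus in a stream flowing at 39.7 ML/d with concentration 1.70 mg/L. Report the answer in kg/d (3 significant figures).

67.5 kg/d

39.7 ML/d = 0.4595 m³/s.
Mass flux = Q·C = 0.4595 m³/s × 1.7 g/m³ = 0.7811 g/s.
= 0.7811 g/s × 86.4 = 67.49 kg/d.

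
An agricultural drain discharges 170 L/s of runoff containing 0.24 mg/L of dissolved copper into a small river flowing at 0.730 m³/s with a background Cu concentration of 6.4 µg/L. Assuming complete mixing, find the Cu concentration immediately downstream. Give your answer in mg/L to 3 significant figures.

170 L/s = 0.17 m³/s.
6.4 µg/L = 0.0064 mg/L.
Flow-weighted mixing gives C = (0.17·0.24 + 0.73·0.0064) / (0.17 + 0.73) = 0.04547/0.9 = 0.05052 mg/L.

0.0505 mg/L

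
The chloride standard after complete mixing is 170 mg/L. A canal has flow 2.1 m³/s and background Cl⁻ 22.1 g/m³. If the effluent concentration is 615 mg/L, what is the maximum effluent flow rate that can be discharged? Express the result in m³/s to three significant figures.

0.698 m³/s

Mass balance at complete mixing: C_std·(Q_w + Q_r) = Q_w·C_e + Q_r·C_b.
Rearranging, Q_w = Q_r·(C_std − C_b)/(C_e − C_std) = 2.1·(170 − 22.1) / (615 − 170) = 0.698 m³/s.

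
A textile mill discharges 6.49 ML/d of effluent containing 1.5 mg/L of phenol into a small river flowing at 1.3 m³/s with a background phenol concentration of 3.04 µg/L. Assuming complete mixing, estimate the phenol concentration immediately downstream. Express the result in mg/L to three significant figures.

6.49 ML/d = 0.07512 m³/s.
3.04 µg/L = 0.00304 mg/L.
By mass balance at complete mixing, C = (0.07512·1.5 + 1.3·0.00304) / (0.07512 + 1.3) = 0.1166/1.375 = 0.08481 mg/L.

0.0848 mg/L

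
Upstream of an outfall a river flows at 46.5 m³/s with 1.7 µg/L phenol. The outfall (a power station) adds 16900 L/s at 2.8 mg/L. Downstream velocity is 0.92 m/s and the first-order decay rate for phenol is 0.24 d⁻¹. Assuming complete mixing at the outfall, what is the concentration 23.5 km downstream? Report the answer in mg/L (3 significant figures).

0.696 mg/L

16900 L/s = 16.9 m³/s.
1.7 µg/L = 0.0017 mg/L.
After complete mixing, C₀ = (16.9·2.8 + 46.5·0.0017) / 63.4 = 0.7476 mg/L.
Travel time t = 2.35e+04 m / 0.92 m/s = 2.554e+04 s = 0.2956 d.
C = 0.7476·exp(−0.24·0.2956) = 0.7476·0.9315 = 0.6964 mg/L.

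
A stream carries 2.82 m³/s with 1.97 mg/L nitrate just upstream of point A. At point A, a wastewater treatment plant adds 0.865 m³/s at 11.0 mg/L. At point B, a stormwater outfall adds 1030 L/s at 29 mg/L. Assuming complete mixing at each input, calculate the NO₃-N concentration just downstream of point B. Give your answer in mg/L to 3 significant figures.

9.53 mg/L

After input A: C = (2.82·1.97 + 0.865·11) / 3.685 = 4.09 mg/L.
1030 L/s = 1.03 m³/s.
After input B: C = (3.685·4.09 + 1.03·29) / 4.715 = 9.531 mg/L.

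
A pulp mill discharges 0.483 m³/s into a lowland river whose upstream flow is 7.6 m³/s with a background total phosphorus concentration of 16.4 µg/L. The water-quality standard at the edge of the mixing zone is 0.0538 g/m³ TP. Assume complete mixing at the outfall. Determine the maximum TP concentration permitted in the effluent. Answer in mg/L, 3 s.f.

0.642 mg/L

16.4 µg/L = 0.0164 mg/L.
Mass balance: 0.0538·8.083 = 0.483·Cₑ + 7.6·0.0164.
Cₑ = (0.4349 − 0.1246) / 0.483 = 0.6423 mg/L.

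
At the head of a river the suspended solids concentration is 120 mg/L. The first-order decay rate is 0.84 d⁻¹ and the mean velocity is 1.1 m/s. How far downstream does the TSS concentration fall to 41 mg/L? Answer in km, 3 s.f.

From C = C₀·e^(−kt), t = ln(C₀/C)/k = ln(120/41)/0.84 = 1.074/0.84 = 1.278 d.
Distance = v·t = 1.1 m/s × 1.105e+05 s = 1.215e+05 m = 121.5 km.

122 km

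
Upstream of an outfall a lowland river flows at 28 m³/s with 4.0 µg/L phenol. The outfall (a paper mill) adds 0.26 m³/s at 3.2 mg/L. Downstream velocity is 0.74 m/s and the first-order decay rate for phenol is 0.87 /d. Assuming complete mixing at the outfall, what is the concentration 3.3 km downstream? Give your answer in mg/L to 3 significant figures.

4.0 µg/L = 0.004 mg/L.
After complete mixing, C₀ = (0.26·3.2 + 28·0.004) / 28.26 = 0.0334 mg/L.
Travel time t = 3300 m / 0.74 m/s = 4459 s = 0.05161 d.
C = 0.0334·exp(−0.87·0.05161) = 0.0334·0.9561 = 0.03194 mg/L.

0.0319 mg/L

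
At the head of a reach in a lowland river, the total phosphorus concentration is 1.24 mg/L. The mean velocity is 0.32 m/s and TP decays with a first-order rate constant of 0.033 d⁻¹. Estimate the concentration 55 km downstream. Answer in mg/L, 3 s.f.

1.16 mg/L

Travel time t = 55 km / 0.32 m/s = 5.5e+04/0.32 = 1.719e+05 s = 1.989 d.
First-order decay: C = 1.24·exp(−0.033·1.989) = 1.24·0.9365 = 1.161 mg/L.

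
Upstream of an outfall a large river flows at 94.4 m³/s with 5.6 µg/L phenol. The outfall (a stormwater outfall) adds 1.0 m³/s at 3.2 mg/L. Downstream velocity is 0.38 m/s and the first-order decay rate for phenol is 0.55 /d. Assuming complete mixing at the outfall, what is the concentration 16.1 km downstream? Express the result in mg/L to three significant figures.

0.0298 mg/L

5.6 µg/L = 0.0056 mg/L.
After complete mixing, C₀ = (1·3.2 + 94.4·0.0056) / 95.4 = 0.03908 mg/L.
Travel time t = 1.61e+04 m / 0.38 m/s = 4.237e+04 s = 0.4904 d.
C = 0.03908·exp(−0.55·0.4904) = 0.03908·0.7636 = 0.02984 mg/L.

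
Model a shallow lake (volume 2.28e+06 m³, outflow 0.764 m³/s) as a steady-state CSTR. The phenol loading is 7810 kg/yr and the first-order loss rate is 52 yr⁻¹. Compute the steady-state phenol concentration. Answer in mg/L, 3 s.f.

Outflow Q = 0.764 m³/s × 3.156e+07 s/yr = 2.411e+07 m³/yr.
Steady-state CSTR mass balance: W = Q·C + k·V·C, so C = W/(Q + kV).
Q + kV = 2.411e+07 + 52·2.28e+06 = 1.427e+08 m³/yr.
C = 7810/1.427e+08 = 5.474e-05 kg/m³ = 0.05474 mg/L.

0.0547 mg/L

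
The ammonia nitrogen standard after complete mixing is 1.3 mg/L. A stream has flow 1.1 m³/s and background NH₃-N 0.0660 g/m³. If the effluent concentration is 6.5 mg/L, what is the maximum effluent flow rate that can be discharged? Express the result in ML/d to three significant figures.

22.6 ML/d

Mass balance at complete mixing: C_std·(Q_w + Q_r) = Q_w·C_e + Q_r·C_b.
Rearranging, Q_w = Q_r·(C_std − C_b)/(C_e − C_std) = 1.1·(1.3 − 0.066) / (6.5 − 1.3) = 0.261 m³/s.
= 22.55 ML/d.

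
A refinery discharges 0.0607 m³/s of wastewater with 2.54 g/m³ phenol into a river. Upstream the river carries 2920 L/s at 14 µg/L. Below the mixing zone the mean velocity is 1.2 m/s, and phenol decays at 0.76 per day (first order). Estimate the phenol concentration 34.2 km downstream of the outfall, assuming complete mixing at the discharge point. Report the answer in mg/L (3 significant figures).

0.0509 mg/L

2920 L/s = 2.92 m³/s.
14 µg/L = 0.014 mg/L.
After complete mixing, C₀ = (0.0607·2.54 + 2.92·0.014) / 2.981 = 0.06544 mg/L.
Travel time t = 3.42e+04 m / 1.2 m/s = 2.85e+04 s = 0.3299 d.
C = 0.06544·exp(−0.76·0.3299) = 0.06544·0.7783 = 0.05093 mg/L.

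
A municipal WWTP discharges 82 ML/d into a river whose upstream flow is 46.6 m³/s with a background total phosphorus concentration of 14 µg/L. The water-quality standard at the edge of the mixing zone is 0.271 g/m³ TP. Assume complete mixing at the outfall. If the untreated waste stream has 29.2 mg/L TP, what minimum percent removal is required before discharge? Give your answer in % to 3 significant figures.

55.9 %

82 ML/d = 0.9491 m³/s.
14 µg/L = 0.014 mg/L.
Mass balance: 0.271·47.55 = 0.9491·Cₑ + 46.6·0.014.
Cₑ = (12.89 − 0.6524) / 0.9491 = 12.89 mg/L.
Required removal = 1 − 12.89/29.2 = 55.86 %.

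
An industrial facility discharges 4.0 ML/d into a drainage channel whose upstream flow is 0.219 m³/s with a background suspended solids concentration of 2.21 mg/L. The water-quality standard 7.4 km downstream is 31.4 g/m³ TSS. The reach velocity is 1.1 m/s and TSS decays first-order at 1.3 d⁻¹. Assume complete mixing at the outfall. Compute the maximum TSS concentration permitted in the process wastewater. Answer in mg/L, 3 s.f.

4.0 ML/d = 0.0463 m³/s.
Travel time to the compliance point: t = 7400/1.1 = 6727 s = 0.07786 d; decay factor exp(−1.3·0.07786) = 0.9037.
So the concentration just after mixing may be at most 31.4/0.9037 = 34.74 mg/L.
Mass balance: 34.74·0.2653 = 0.0463·Cₑ + 0.219·2.21.
Cₑ = (9.218 − 0.484) / 0.0463 = 188.6 mg/L.

189 mg/L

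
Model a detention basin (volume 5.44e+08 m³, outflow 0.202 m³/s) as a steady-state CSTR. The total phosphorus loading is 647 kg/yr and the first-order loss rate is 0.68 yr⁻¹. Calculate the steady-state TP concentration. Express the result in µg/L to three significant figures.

1.72 µg/L

Outflow Q = 0.202 m³/s × 3.156e+07 s/yr = 6.375e+06 m³/yr.
Steady-state CSTR mass balance: W = Q·C + k·V·C, so C = W/(Q + kV).
Q + kV = 6.375e+06 + 0.68·5.44e+08 = 3.763e+08 m³/yr.
C = 647/3.763e+08 = 1.719e-06 kg/m³ = 0.001719 mg/L = 1.719 µg/L.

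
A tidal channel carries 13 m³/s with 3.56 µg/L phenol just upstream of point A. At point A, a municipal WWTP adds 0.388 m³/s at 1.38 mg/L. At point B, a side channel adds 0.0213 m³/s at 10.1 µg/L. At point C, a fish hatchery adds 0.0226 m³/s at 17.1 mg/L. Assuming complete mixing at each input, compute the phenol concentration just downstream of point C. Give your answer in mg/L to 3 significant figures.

0.0721 mg/L

3.56 µg/L = 0.00356 mg/L.
After input A: C = (13·0.00356 + 0.388·1.38) / 13.39 = 0.04345 mg/L.
10.1 µg/L = 0.0101 mg/L.
After input B: C = (13.39·0.04345 + 0.0213·0.0101) / 13.41 = 0.0434 mg/L.
After input C: C = (13.41·0.0434 + 0.0226·17.1) / 13.43 = 0.0721 mg/L.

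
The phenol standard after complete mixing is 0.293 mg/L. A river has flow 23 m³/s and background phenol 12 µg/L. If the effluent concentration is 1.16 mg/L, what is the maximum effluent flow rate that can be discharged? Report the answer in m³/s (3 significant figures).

12 µg/L = 0.012 mg/L.
Mass balance at complete mixing: C_std·(Q_w + Q_r) = Q_w·C_e + Q_r·C_b.
Rearranging, Q_w = Q_r·(C_std − C_b)/(C_e − C_std) = 23·(0.293 − 0.012) / (1.16 − 0.293) = 7.454 m³/s.

7.45 m³/s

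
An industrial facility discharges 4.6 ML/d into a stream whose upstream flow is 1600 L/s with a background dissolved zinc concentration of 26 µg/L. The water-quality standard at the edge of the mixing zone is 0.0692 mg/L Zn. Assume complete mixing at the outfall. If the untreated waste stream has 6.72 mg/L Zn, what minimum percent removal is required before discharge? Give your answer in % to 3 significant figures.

4.6 ML/d = 0.05324 m³/s.
1600 L/s = 1.6 m³/s.
26 µg/L = 0.026 mg/L.
Mass balance: 0.0692·1.653 = 0.05324·Cₑ + 1.6·0.026.
Cₑ = (0.1144 − 0.0416) / 0.05324 = 1.367 mg/L.
Required removal = 1 − 1.367/6.72 = 79.65 %.

79.7 %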